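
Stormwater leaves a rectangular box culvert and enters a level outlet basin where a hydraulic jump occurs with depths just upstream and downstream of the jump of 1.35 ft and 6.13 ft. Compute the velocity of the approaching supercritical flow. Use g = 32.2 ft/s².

For a rectangular channel the momentum equation gives q² = ½·g·y₁·y₂·(y₁ + y₂) = ½×32.2×1.35×6.13×7.48 = 997.
q = √997 = 31.6 ft²/s.
V₁ = q/y₁ = 31.6/1.35 = 23.4 ft/s.

V₁ = 23.4 ft/s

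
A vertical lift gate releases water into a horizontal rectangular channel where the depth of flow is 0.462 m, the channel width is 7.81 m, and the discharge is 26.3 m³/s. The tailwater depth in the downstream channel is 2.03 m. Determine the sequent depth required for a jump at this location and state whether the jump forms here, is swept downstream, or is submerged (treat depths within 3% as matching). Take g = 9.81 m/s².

y₂ = 2.02 m; the jump forms here

q = Q/b = 26.3/7.81 = 3.37 m²/s; V₁ = q/y₁ = 7.29 m/s. Fr₁ = V₁/√(g·y₁) = 3.42.
Sequent-depth ratio: y₂/y₁ = ½[√(1 + 8Fr₁²) − 1] = ½[√94.78 − 1] = 4.37.
y₂ = 4.37 × 0.462 = 2.02 m.
Tailwater y_tw = 2.03 m: y_tw ≈ y₂, so the jump forms here.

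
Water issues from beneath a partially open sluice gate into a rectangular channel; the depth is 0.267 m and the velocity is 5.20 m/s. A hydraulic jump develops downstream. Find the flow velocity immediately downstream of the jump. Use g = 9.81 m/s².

Fr₁ = V₁/√(g·y₁) = 5.20/√(9.81×0.267) = 3.21.
Conjugate-depth relation: y₂/y₁ = ½[√(1 + 8Fr₁²) − 1] = ½[√83.59 − 1] = 4.07.
y₂ = 4.07 × 0.267 = 1.09 m.
q = V₁·y₁ = 5.20 × 0.267 = 1.39 m²/s.
V₂ = q/y₂ = 1.39/1.09 = 1.28 m/s.

V₂ = 1.28 m/s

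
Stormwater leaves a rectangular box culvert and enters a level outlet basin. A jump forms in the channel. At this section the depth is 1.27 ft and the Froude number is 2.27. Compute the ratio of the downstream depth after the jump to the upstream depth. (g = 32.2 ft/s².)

y₂/y₁ = 2.75

Fr₁ = 2.27 (given).
From the momentum equation for a rectangular channel, y₂/y₁ = ½[√(1 + 8Fr₁²) − 1] = ½[√42.22 − 1] = 2.75.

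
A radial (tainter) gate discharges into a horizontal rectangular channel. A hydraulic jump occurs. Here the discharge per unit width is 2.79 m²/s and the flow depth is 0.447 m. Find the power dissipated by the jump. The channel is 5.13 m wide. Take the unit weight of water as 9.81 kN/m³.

V₁ = q/y₁ = 2.79/0.447 = 6.24 m/s. Fr₁ = V₁/√(g·y₁) = 6.24/√(9.81×0.447) = 2.98.
By Bélanger, y₂/y₁ = ½[√(1 + 8Fr₁²) − 1] = ½[√72.07 − 1] = 3.74.
y₂ = 3.74 × 0.447 = 1.67 m.
V₂ = q/y₂ = 2.79/1.67 = 1.67 m/s. E₁ = y₁ + V₁²/2g = 2.43 m; E₂ = y₂ + V₂²/2g = 1.82 m. ΔE = E₁ − E₂ = 0.617 m.
Q = q·b = 2.79 × 5.13 = 14.3 m³/s. P = γ·Q·ΔE = 9.81 × 14.3 × 0.617 = 86.6 kW.

P = 86.6 kW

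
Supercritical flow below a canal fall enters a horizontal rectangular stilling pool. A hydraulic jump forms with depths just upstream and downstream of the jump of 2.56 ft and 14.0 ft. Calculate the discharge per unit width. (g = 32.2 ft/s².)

For a rectangular channel the momentum equation gives q² = ½·g·y₁·y₂·(y₁ + y₂) = ½×32.2×2.56×14.0×16.6 = 9556.
q = √9556 = 97.8 ft²/s.

q = 97.8 ft²/s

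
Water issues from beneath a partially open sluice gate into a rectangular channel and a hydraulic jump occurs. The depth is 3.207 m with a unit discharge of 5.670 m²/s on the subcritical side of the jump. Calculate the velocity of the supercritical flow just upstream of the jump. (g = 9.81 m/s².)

V₁ = 10.41 m/s

V₂ = q/y₂ = 5.670/3.207 = 1.768 m/s; Fr₂ = V₂/√(g·y₂) = 0.3152.
The Bélanger relation is symmetric: y₁/y₂ = ½[√(1 + 8Fr₂²) − 1] = ½[√1.7949 − 1] = 0.1699.
y₁ = 0.1699 × 3.207 = 0.5447 m.
V₁ = q/y₁ = 5.670/0.5447 = 10.41 m/s.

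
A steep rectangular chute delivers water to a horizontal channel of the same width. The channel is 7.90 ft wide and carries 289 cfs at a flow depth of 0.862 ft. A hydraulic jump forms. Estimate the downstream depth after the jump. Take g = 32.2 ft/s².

y₂ = 9.40 ft

q = Q/b = 289/7.90 = 36.6 ft²/s; V₁ = q/y₁ = 42.4 ft/s. Fr₁ = V₁/√(g·y₁) = 8.06.
Sequent-depth ratio: y₂/y₁ = ½[√(1 + 8Fr₁²) − 1] = ½[√520.1 − 1] = 10.9.
y₂ = 10.9 × 0.862 = 9.40 ft.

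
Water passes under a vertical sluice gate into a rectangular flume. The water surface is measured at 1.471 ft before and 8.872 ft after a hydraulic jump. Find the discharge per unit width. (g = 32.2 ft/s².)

q = 46.62 ft²/s

For a rectangular channel the momentum equation gives q² = ½·g·y₁·y₂·(y₁ + y₂) = ½×32.2×1.471×8.872×10.34 = 2173.
q = √2173 = 46.62 ft²/s.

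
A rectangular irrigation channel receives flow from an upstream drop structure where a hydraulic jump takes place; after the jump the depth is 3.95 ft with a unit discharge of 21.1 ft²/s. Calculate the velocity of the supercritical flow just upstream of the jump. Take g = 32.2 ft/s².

V₂ = q/y₂ = 21.1/3.95 = 5.34 ft/s; Fr₂ = V₂/√(g·y₂) = 0.474.
Since the conjugate-depth ratio holds either way, y₁/y₂ = ½[√(1 + 8Fr₂²) − 1] = ½[√2.795 − 1] = 0.336.
y₁ = 0.336 × 3.95 = 1.33 ft.
V₁ = q/y₁ = 21.1/1.33 = 15.9 ft/s.

V₁ = 15.9 ft/s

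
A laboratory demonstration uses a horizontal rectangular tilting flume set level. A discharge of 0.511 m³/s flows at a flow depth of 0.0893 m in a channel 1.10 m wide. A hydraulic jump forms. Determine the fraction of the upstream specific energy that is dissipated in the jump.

q = Q/b = 0.511/1.10 = 0.465 m²/s; V₁ = q/y₁ = 5.20 m/s. Fr₁ = V₁/√(g·y₁) = 5.56.
Conjugate-depth relation: y₂/y₁ = ½[√(1 + 8Fr₁²) − 1] = ½[√248.1 − 1] = 7.38.
y₂ = 7.38 × 0.0893 = 0.659 m.
E₁ = y₁ + V₁²/2g = 1.47 m. ΔE = (y₂ − y₁)³/(4y₁y₂) = 0.785 m. ΔE/E₁ = 0.785/1.47 = 0.534.

ΔE/E₁ = 0.534 (53.4%)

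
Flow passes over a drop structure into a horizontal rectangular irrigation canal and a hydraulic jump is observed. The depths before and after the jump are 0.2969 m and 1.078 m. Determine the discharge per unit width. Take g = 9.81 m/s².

For a rectangular channel the momentum equation gives q² = ½·g·y₁·y₂·(y₁ + y₂) = ½×9.81×0.2969×1.078×1.375 = 2.158.
q = √2.158 = 1.469 m²/s.

q = 1.469 m²/s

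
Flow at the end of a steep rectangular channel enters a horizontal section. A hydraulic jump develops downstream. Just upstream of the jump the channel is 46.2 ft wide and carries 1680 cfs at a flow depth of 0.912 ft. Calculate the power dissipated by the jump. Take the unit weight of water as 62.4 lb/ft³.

P = 3107 hp

q = Q/b = 1680/46.2 = 36.4 ft²/s; V₁ = q/y₁ = 39.9 ft/s. Fr₁ = V₁/√(g·y₁) = 7.36.
Conjugate-depth relation: y₂/y₁ = ½[√(1 + 8Fr₁²) − 1] = ½[√434.1 − 1] = 9.92.
y₂ = 9.92 × 0.912 = 9.04 ft.
Head loss: ΔE = (y₂ − y₁)³/(4y₁y₂) = (9.04 − 0.912)³/(4×0.912×9.04) = 538/33.0 = 16.3 ft.
P = γ·Q·ΔE/550 = 62.4 × 1680 × 16.3 / 550 = 3107 hp.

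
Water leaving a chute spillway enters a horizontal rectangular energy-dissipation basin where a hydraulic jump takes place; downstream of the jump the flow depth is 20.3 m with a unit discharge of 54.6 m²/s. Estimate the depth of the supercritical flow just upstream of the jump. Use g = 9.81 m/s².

y₁ = 1.38 m

V₂ = q/y₂ = 54.6/20.3 = 2.69 m/s; Fr₂ = V₂/√(g·y₂) = 0.191.
The Bélanger relation is symmetric: y₁/y₂ = ½[√(1 + 8Fr₂²) − 1] = ½[√1.291 − 1] = 0.0680.
y₁ = 0.0680 × 20.3 = 1.38 m.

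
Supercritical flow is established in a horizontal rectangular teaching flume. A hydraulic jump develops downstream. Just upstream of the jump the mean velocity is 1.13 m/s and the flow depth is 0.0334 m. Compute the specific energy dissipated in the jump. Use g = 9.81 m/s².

ΔE = 0.00853 m

Fr₁ = V₁/√(g·y₁) = 1.13/√(9.81×0.0334) = 1.97.
From the momentum equation for a rectangular channel, y₂/y₁ = ½[√(1 + 8Fr₁²) − 1] = ½[√32.18 − 1] = 2.34.
y₂ = 2.34 × 0.0334 = 0.0780 m.
q = V₁·y₁ = 1.13 × 0.0334 = 0.0377 m²/s. V₂ = q/y₂ = 0.0377/0.0780 = 0.484 m/s. E₁ = y₁ + V₁²/2g = 0.0985 m; E₂ = y₂ + V₂²/2g = 0.0900 m. ΔE = E₁ − E₂ = 0.00853 m.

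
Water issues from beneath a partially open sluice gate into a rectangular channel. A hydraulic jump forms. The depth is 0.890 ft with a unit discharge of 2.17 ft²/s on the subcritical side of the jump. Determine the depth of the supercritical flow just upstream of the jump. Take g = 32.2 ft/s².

y₁ = 0.281 ft

V₂ = q/y₂ = 2.17/0.890 = 2.44 ft/s; Fr₂ = V₂/√(g·y₂) = 0.455.
The Bélanger relation is symmetric: y₁/y₂ = ½[√(1 + 8Fr₂²) − 1] = ½[√2.660 − 1] = 0.315.
y₁ = 0.315 × 0.890 = 0.281 ft.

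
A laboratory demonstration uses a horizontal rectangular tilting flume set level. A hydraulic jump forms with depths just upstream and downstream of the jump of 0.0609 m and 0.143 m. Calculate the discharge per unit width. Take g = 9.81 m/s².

q = 0.0933 m²/s

For a rectangular channel the momentum equation gives q² = ½·g·y₁·y₂·(y₁ + y₂) = ½×9.81×0.0609×0.143×0.204 = 0.00871.
q = √0.00871 = 0.0933 m²/s.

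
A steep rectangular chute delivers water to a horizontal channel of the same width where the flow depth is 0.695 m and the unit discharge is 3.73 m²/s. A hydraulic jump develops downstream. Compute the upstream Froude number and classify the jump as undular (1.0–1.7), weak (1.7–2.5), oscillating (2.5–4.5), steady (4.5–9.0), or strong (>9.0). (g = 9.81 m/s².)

V₁ = q/y₁ = 3.73/0.695 = 5.37 m/s. Fr₁ = V₁/√(g·y₁) = 5.37/√(9.81×0.695) = 2.06.
Fr₁ = 2.06 lies in the weak range.

Fr₁ = 2.06; weak jump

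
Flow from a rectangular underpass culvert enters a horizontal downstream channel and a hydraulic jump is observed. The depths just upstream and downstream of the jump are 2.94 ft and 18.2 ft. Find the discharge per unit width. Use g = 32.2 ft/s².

For a rectangular channel the momentum equation gives q² = ½·g·y₁·y₂·(y₁ + y₂) = ½×32.2×2.94×18.2×21.1 = 18212.
q = √18212 = 135 ft²/s.

q = 135 ft²/s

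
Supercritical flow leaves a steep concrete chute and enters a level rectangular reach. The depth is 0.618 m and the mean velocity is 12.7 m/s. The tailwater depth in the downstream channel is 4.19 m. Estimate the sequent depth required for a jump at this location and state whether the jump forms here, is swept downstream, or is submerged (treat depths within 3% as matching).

Fr₁ = V₁/√(g·y₁) = 12.7/√(9.81×0.618) = 5.16.
Sequent-depth ratio: y₂/y₁ = ½[√(1 + 8Fr₁²) − 1] = ½[√213.8 − 1] = 6.81.
y₂ = 6.81 × 0.618 = 4.21 m.
Tailwater y_tw = 4.19 m: y_tw ≈ y₂, so the jump forms here.

y₂ = 4.21 m; the jump forms here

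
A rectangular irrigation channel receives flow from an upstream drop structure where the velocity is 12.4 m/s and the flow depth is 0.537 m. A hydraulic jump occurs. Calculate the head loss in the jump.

Fr₁ = V₁/√(g·y₁) = 12.4/√(9.81×0.537) = 5.40.
Conjugate-depth relation: y₂/y₁ = ½[√(1 + 8Fr₁²) − 1] = ½[√234.5 − 1] = 7.16.
y₂ = 7.16 × 0.537 = 3.84 m.
q = V₁·y₁ = 12.4 × 0.537 = 6.66 m²/s. V₂ = q/y₂ = 6.66/3.84 = 1.73 m/s. E₁ = y₁ + V₁²/2g = 8.37 m; E₂ = y₂ + V₂²/2g = 4.00 m. ΔE = E₁ − E₂ = 4.38 m.

ΔE = 4.38 m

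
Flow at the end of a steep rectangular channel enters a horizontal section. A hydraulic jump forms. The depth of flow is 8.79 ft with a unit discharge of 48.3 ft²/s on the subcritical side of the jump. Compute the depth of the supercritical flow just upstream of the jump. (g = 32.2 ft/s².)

y₁ = 1.59 ft

V₂ = q/y₂ = 48.3/8.79 = 5.49 ft/s; Fr₂ = V₂/√(g·y₂) = 0.327.
Since the conjugate-depth ratio holds either way, y₁/y₂ = ½[√(1 + 8Fr₂²) − 1] = ½[√1.853 − 1] = 0.181.
y₁ = 0.181 × 8.79 = 1.59 ft.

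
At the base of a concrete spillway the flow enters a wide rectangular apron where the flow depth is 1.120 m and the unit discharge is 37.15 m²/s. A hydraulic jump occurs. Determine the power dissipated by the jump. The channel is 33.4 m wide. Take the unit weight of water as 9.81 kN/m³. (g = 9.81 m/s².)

V₁ = q/y₁ = 37.15/1.120 = 33.17 m/s. Fr₁ = V₁/√(g·y₁) = 33.17/√(9.81×1.120) = 10.01.
Sequent-depth ratio: y₂/y₁ = ½[√(1 + 8Fr₁²) − 1] = ½[√802.10 − 1] = 13.66.
y₂ = 13.66 × 1.120 = 15.30 m.
V₂ = q/y₂ = 37.15/15.30 = 2.428 m/s. E₁ = y₁ + V₁²/2g = 57.20 m; E₂ = y₂ + V₂²/2g = 15.60 m. ΔE = E₁ − E₂ = 41.60 m.
Q = q·b = 37.15 × 33.4 = 1241 m³/s. P = γ·Q·ΔE = 9.81 × 1241 × 41.60 = 506324 kW.

P = 506324 kW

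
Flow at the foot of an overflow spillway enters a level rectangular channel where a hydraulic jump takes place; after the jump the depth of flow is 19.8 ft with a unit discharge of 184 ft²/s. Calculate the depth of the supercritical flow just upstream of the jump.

y₁ = 4.39 ft

V₂ = q/y₂ = 184/19.8 = 9.29 ft/s; Fr₂ = V₂/√(g·y₂) = 0.368.
Applying the sequent-depth relation in reverse, y₁/y₂ = ½[√(1 + 8Fr₂²) − 1] = ½[√2.084 − 1] = 0.222.
y₁ = 0.222 × 19.8 = 4.39 ft.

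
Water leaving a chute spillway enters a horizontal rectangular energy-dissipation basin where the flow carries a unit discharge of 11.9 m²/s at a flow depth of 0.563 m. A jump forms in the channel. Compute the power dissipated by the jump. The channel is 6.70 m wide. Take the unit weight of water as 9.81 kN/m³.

P = 12746 kW

V₁ = q/y₁ = 11.9/0.563 = 21.1 m/s. Fr₁ = V₁/√(g·y₁) = 21.1/√(9.81×0.563) = 8.99.
Bélanger equation: y₂/y₁ = ½[√(1 + 8Fr₁²) − 1] = ½[√648.1 − 1] = 12.2.
y₂ = 12.2 × 0.563 = 6.89 m.
V₂ = q/y₂ = 11.9/6.89 = 1.73 m/s. E₁ = y₁ + V₁²/2g = 23.3 m; E₂ = y₂ + V₂²/2g = 7.04 m. ΔE = E₁ − E₂ = 16.3 m.
Q = q·b = 11.9 × 6.70 = 79.7 m³/s. P = γ·Q·ΔE = 9.81 × 79.7 × 16.3 = 12746 kW.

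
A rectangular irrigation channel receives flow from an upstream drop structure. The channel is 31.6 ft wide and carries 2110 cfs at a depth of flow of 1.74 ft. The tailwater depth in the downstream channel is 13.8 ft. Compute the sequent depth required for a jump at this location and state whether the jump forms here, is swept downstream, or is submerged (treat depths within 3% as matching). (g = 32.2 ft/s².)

y₂ = 11.8 ft; the jump is submerged

q = Q/b = 2110/31.6 = 66.8 ft²/s; V₁ = q/y₁ = 38.4 ft/s. Fr₁ = V₁/√(g·y₁) = 5.13.
From the momentum equation for a rectangular channel, y₂/y₁ = ½[√(1 + 8Fr₁²) − 1] = ½[√211.3 − 1] = 6.77.
y₂ = 6.77 × 1.74 = 11.8 ft.
Tailwater y_tw = 13.8 ft: y_tw > y₂, so the jump is submerged.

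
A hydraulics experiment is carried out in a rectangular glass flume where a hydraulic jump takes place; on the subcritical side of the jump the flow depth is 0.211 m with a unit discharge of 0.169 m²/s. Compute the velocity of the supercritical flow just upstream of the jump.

V₁ = 1.85 m/s

V₂ = q/y₂ = 0.169/0.211 = 0.801 m/s; Fr₂ = V₂/√(g·y₂) = 0.557.
Applying the sequent-depth relation in reverse, y₁/y₂ = ½[√(1 + 8Fr₂²) − 1] = ½[√3.479 − 1] = 0.433.
y₁ = 0.433 × 0.211 = 0.0913 m.
V₁ = q/y₁ = 0.169/0.0913 = 1.85 m/s.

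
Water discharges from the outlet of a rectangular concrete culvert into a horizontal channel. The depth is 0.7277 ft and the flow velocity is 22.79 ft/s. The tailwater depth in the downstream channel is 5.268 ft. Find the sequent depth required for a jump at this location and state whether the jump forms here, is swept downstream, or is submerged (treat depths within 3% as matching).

y₂ = 4.495 ft; the jump is submerged

Fr₁ = V₁/√(g·y₁) = 22.79/√(32.2×0.7277) = 4.708.
By Bélanger, y₂/y₁ = ½[√(1 + 8Fr₁²) − 1] = ½[√178.33 − 1] = 6.177.
y₂ = 6.177 × 0.7277 = 4.495 ft.
Tailwater y_tw = 5.268 ft: y_tw > y₂, so the jump is submerged.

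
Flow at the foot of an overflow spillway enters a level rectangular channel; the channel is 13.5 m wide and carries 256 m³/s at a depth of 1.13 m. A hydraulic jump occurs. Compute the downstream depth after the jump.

q = Q/b = 256/13.5 = 19.0 m²/s; V₁ = q/y₁ = 16.8 m/s. Fr₁ = V₁/√(g·y₁) = 5.04.
Sequent-depth ratio: y₂/y₁ = ½[√(1 + 8Fr₁²) − 1] = ½[√204.2 − 1] = 6.65.
y₂ = 6.65 × 1.13 = 7.51 m.

y₂ = 7.51 m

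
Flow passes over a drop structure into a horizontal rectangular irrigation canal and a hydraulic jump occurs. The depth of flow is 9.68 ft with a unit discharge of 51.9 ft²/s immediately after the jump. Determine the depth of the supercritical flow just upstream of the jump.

y₁ = 1.54 ft

V₂ = q/y₂ = 51.9/9.68 = 5.36 ft/s; Fr₂ = V₂/√(g·y₂) = 0.304.
Since the conjugate-depth ratio holds either way, y₁/y₂ = ½[√(1 + 8Fr₂²) − 1] = ½[√1.738 − 1] = 0.159.
y₁ = 0.159 × 9.68 = 1.54 ft.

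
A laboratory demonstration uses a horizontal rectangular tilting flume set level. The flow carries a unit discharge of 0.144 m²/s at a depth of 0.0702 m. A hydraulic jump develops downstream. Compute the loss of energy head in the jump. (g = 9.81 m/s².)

V₁ = q/y₁ = 0.144/0.0702 = 2.05 m/s. Fr₁ = V₁/√(g·y₁) = 2.05/√(9.81×0.0702) = 2.47.
From the momentum equation for a rectangular channel, y₂/y₁ = ½[√(1 + 8Fr₁²) − 1] = ½[√49.88 − 1] = 3.03.
y₂ = 3.03 × 0.0702 = 0.213 m.
V₂ = q/y₂ = 0.144/0.213 = 0.677 m/s. E₁ = y₁ + V₁²/2g = 0.285 m; E₂ = y₂ + V₂²/2g = 0.236 m. ΔE = E₁ − E₂ = 0.0485 m.

ΔE = 0.0485 m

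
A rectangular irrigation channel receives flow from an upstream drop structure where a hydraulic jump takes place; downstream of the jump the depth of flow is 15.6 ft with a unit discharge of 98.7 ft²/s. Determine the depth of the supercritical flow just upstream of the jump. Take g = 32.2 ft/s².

V₂ = q/y₂ = 98.7/15.6 = 6.33 ft/s; Fr₂ = V₂/√(g·y₂) = 0.282.
Since the conjugate-depth ratio holds either way, y₁/y₂ = ½[√(1 + 8Fr₂²) − 1] = ½[√1.638 − 1] = 0.140.
y₁ = 0.140 × 15.6 = 2.18 ft.

y₁ = 2.18 ft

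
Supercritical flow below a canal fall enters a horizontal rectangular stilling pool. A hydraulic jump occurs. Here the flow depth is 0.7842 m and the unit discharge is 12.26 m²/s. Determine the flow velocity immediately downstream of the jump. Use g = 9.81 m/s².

V₂ = 2.088 m/s

V₁ = q/y₁ = 12.26/0.7842 = 15.63 m/s. Fr₁ = V₁/√(g·y₁) = 15.63/√(9.81×0.7842) = 5.637.
By Bélanger, y₂/y₁ = ½[√(1 + 8Fr₁²) − 1] = ½[√255.17 − 1] = 7.487.
y₂ = 7.487 × 0.7842 = 5.871 m.
V₂ = q/y₂ = 12.26/5.871 = 2.088 m/s.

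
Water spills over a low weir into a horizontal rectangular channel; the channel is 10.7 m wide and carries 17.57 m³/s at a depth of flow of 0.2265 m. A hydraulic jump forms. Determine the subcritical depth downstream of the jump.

q = Q/b = 17.57/10.7 = 1.642 m²/s; V₁ = q/y₁ = 7.250 m/s. Fr₁ = V₁/√(g·y₁) = 4.864.
Sequent-depth ratio: y₂/y₁ = ½[√(1 + 8Fr₁²) − 1] = ½[√190.23 − 1] = 6.396.
y₂ = 6.396 × 0.2265 = 1.449 m.

y₂ = 1.449 m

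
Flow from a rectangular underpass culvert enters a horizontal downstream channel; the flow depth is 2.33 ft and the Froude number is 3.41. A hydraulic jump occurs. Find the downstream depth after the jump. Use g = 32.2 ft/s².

Fr₁ = 3.41 (given).
Bélanger equation: y₂/y₁ = ½[√(1 + 8Fr₁²) − 1] = ½[√94.02 − 1] = 4.35.
y₂ = 4.35 × 2.33 = 10.1 ft.

y₂ = 10.1 ft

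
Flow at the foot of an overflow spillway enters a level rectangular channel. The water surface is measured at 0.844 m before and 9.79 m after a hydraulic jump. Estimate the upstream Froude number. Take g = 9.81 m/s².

For a rectangular channel the momentum equation gives q² = ½·g·y₁·y₂·(y₁ + y₂) = ½×9.81×0.844×9.79×10.6 = 431.
q = √431 = 20.8 m²/s.
V₁ = q/y₁ = 24.6 m/s; Fr₁ = V₁/√(g·y₁) = 8.55.

Fr₁ = 8.55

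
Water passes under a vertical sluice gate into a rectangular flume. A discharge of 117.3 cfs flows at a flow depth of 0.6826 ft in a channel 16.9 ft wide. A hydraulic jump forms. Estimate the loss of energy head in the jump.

ΔE = 0.2719 ft

q = Q/b = 117.3/16.9 = 6.941 ft²/s; V₁ = q/y₁ = 10.17 ft/s. Fr₁ = V₁/√(g·y₁) = 2.169.
Bélanger equation: y₂/y₁ = ½[√(1 + 8Fr₁²) − 1] = ½[√38.632 − 1] = 2.608.
y₂ = 2.608 × 0.6826 = 1.780 ft.
Head loss: ΔE = (y₂ − y₁)³/(4y₁y₂) = (1.780 − 0.6826)³/(4×0.6826×1.780) = 1.322/4.860 = 0.2719 ft.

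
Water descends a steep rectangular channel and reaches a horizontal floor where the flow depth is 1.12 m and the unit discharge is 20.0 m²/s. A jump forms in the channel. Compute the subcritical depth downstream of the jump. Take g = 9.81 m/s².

y₂ = 7.99 m

V₁ = q/y₁ = 20.0/1.12 = 17.9 m/s. Fr₁ = V₁/√(g·y₁) = 17.9/√(9.81×1.12) = 5.39.
Bélanger equation: y₂/y₁ = ½[√(1 + 8Fr₁²) − 1] = ½[√233.2 − 1] = 7.14.
y₂ = 7.14 × 1.12 = 7.99 m.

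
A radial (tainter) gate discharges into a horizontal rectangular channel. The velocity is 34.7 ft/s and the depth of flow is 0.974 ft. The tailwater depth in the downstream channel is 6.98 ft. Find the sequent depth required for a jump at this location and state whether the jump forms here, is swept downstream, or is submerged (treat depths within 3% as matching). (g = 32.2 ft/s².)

Fr₁ = V₁/√(g·y₁) = 34.7/√(32.2×0.974) = 6.20.
Sequent-depth ratio: y₂/y₁ = ½[√(1 + 8Fr₁²) − 1] = ½[√308.1 − 1] = 8.28.
y₂ = 8.28 × 0.974 = 8.06 ft.
Tailwater y_tw = 6.98 ft: y_tw < y₂, so the jump is swept downstream.

y₂ = 8.06 ft; the jump is swept downstream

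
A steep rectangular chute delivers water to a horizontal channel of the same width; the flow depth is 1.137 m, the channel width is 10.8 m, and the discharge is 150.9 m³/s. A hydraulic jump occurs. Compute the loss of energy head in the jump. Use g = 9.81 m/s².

ΔE = 3.114 m

q = Q/b = 150.9/10.8 = 13.97 m²/s; V₁ = q/y₁ = 12.29 m/s. Fr₁ = V₁/√(g·y₁) = 3.680.
By Bélanger, y₂/y₁ = ½[√(1 + 8Fr₁²) − 1] = ½[√109.31 − 1] = 4.728.
y₂ = 4.728 × 1.137 = 5.375 m.
Head loss: ΔE = (y₂ − y₁)³/(4y₁y₂) = (5.375 − 1.137)³/(4×1.137×5.375) = 76.13/24.45 = 3.114 m.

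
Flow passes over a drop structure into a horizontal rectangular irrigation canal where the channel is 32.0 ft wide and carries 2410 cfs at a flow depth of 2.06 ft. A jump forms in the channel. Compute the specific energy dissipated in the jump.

q = Q/b = 2410/32.0 = 75.3 ft²/s; V₁ = q/y₁ = 36.6 ft/s. Fr₁ = V₁/√(g·y₁) = 4.49.
Sequent-depth ratio: y₂/y₁ = ½[√(1 + 8Fr₁²) − 1] = ½[√162.2 − 1] = 5.87.
y₂ = 5.87 × 2.06 = 12.1 ft.
V₂ = q/y₂ = 75.3/12.1 = 6.23 ft/s. E₁ = y₁ + V₁²/2g = 22.8 ft; E₂ = y₂ + V₂²/2g = 12.7 ft. ΔE = E₁ − E₂ = 10.1 ft.

ΔE = 10.1 ft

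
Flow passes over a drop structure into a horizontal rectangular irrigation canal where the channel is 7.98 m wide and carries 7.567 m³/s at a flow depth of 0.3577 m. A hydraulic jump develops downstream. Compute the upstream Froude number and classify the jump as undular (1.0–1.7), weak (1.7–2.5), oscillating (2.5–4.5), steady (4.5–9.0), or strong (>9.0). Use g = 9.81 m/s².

q = Q/b = 7.567/7.98 = 0.9482 m²/s; V₁ = q/y₁ = 2.651 m/s. Fr₁ = V₁/√(g·y₁) = 1.415.
Fr₁ = 1.415 lies in the undular range.

Fr₁ = 1.415; undular jump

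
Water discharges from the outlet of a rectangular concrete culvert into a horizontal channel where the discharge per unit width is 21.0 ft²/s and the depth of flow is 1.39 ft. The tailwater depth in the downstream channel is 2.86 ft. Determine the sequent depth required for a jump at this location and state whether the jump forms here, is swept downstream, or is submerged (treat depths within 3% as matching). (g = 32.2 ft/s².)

V₁ = q/y₁ = 21.0/1.39 = 15.1 ft/s. Fr₁ = V₁/√(g·y₁) = 15.1/√(32.2×1.39) = 2.26.
Conjugate-depth relation: y₂/y₁ = ½[√(1 + 8Fr₁²) − 1] = ½[√41.80 − 1] = 2.73.
y₂ = 2.73 × 1.39 = 3.80 ft.
Tailwater y_tw = 2.86 ft: y_tw < y₂, so the jump is swept downstream.

y₂ = 3.80 ft; the jump is swept downstream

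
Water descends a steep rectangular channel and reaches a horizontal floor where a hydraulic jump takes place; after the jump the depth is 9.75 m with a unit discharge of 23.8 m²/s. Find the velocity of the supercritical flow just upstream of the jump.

V₂ = q/y₂ = 23.8/9.75 = 2.44 m/s; Fr₂ = V₂/√(g·y₂) = 0.250.
Applying the sequent-depth relation in reverse, y₁/y₂ = ½[√(1 + 8Fr₂²) − 1] = ½[√1.498 − 1] = 0.112.
y₁ = 0.112 × 9.75 = 1.09 m.
V₁ = q/y₁ = 23.8/1.09 = 21.8 m/s.

V₁ = 21.8 m/s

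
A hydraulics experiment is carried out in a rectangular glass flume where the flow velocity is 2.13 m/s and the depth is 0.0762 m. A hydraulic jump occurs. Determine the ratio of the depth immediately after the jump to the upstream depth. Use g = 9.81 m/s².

Fr₁ = V₁/√(g·y₁) = 2.13/√(9.81×0.0762) = 2.46.
Bélanger equation: y₂/y₁ = ½[√(1 + 8Fr₁²) − 1] = ½[√49.55 − 1] = 3.02.

y₂/y₁ = 3.02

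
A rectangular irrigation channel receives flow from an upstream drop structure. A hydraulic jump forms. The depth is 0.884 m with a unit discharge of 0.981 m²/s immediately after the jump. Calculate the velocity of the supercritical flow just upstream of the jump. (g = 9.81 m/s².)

V₁ = 4.81 m/s

V₂ = q/y₂ = 0.981/0.884 = 1.11 m/s; Fr₂ = V₂/√(g·y₂) = 0.377.
The Bélanger relation is symmetric: y₁/y₂ = ½[√(1 + 8Fr₂²) − 1] = ½[√2.136 − 1] = 0.231.
y₁ = 0.231 × 0.884 = 0.204 m.
V₁ = q/y₁ = 0.981/0.204 = 4.81 m/s.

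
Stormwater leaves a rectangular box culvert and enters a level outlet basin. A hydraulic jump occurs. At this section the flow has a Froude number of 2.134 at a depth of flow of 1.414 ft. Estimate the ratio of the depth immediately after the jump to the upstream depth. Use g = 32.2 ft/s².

y₂/y₁ = 2.559

Fr₁ = 2.134 (given).
Sequent-depth ratio: y₂/y₁ = ½[√(1 + 8Fr₁²) − 1] = ½[√37.432 − 1] = 2.559.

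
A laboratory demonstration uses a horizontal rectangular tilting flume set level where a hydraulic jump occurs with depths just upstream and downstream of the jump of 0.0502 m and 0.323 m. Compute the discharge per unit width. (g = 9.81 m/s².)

For a rectangular channel the momentum equation gives q² = ½·g·y₁·y₂·(y₁ + y₂) = ½×9.81×0.0502×0.323×0.373 = 0.0297.
q = √0.0297 = 0.172 m²/s.

q = 0.172 m²/s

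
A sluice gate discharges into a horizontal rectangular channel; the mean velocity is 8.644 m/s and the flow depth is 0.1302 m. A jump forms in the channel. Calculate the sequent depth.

Fr₁ = V₁/√(g·y₁) = 8.644/√(9.81×0.1302) = 7.648.
Conjugate-depth relation: y₂/y₁ = ½[√(1 + 8Fr₁²) − 1] = ½[√468.99 − 1] = 10.33.
y₂ = 10.33 × 0.1302 = 1.345 m.

y₂ = 1.345 m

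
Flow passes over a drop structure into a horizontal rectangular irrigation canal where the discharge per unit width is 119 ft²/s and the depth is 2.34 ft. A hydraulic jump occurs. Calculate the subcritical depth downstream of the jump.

V₁ = q/y₁ = 119/2.34 = 50.9 ft/s. Fr₁ = V₁/√(g·y₁) = 50.9/√(32.2×2.34) = 5.86.
From the momentum equation for a rectangular channel, y₂/y₁ = ½[√(1 + 8Fr₁²) − 1] = ½[√275.6 − 1] = 7.80.
y₂ = 7.80 × 2.34 = 18.3 ft.

y₂ = 18.3 ft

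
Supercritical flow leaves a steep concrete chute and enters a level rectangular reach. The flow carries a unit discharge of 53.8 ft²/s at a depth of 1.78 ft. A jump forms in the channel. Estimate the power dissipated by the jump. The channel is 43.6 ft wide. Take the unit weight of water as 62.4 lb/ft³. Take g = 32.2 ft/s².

V₁ = q/y₁ = 53.8/1.78 = 30.2 ft/s. Fr₁ = V₁/√(g·y₁) = 30.2/√(32.2×1.78) = 3.99.
Conjugate-depth relation: y₂/y₁ = ½[√(1 + 8Fr₁²) − 1] = ½[√128.5 − 1] = 5.17.
y₂ = 5.17 × 1.78 = 9.20 ft.
V₂ = q/y₂ = 53.8/9.20 = 5.85 ft/s. E₁ = y₁ + V₁²/2g = 16.0 ft; E₂ = y₂ + V₂²/2g = 9.73 ft. ΔE = E₁ − E₂ = 6.24 ft.
Q = q·b = 53.8 × 43.6 = 2346 cfs. P = γ·Q·ΔE/550 = 62.4 × 2346 × 6.24 / 550 = 1659 hp.

P = 1659 hp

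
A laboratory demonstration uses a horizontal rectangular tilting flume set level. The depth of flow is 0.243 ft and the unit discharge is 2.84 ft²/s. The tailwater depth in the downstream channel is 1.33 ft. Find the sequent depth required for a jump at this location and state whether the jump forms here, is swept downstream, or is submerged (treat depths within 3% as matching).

y₂ = 1.32 ft; the jump forms here

V₁ = q/y₁ = 2.84/0.243 = 11.7 ft/s. Fr₁ = V₁/√(g·y₁) = 11.7/√(32.2×0.243) = 4.18.
Bélanger equation: y₂/y₁ = ½[√(1 + 8Fr₁²) − 1] = ½[√140.7 − 1] = 5.43.
y₂ = 5.43 × 0.243 = 1.32 ft.
Tailwater y_tw = 1.33 ft: y_tw ≈ y₂, so the jump forms here.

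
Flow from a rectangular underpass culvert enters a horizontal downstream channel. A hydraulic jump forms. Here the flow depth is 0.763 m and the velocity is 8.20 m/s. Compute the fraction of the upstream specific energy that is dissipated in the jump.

Fr₁ = V₁/√(g·y₁) = 8.20/√(9.81×0.763) = 3.00.
Bélanger equation: y₂/y₁ = ½[√(1 + 8Fr₁²) − 1] = ½[√72.87 − 1] = 3.77.
y₂ = 3.77 × 0.763 = 2.88 m.
E₁ = y₁ + V₁²/2g = 4.19 m. ΔE = (y₂ − y₁)³/(4y₁y₂) = 1.07 m. ΔE/E₁ = 1.07/4.19 = 0.256.

ΔE/E₁ = 0.256 (25.6%)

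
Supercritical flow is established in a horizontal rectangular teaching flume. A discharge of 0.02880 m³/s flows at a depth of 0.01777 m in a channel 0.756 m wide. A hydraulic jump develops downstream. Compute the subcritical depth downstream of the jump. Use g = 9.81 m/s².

y₂ = 0.1205 m

q = Q/b = 0.02880/0.756 = 0.03810 m²/s; V₁ = q/y₁ = 2.144 m/s. Fr₁ = V₁/√(g·y₁) = 5.135.
Conjugate-depth relation: y₂/y₁ = ½[√(1 + 8Fr₁²) − 1] = ½[√211.91 − 1] = 6.779.
y₂ = 6.779 × 0.01777 = 0.1205 m.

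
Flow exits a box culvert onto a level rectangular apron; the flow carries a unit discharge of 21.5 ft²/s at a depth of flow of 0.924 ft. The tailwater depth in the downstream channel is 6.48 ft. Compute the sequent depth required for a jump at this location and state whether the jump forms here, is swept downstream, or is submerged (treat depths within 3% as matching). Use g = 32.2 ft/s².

y₂ = 5.13 ft; the jump is submerged

V₁ = q/y₁ = 21.5/0.924 = 23.3 ft/s. Fr₁ = V₁/√(g·y₁) = 23.3/√(32.2×0.924) = 4.27.
Sequent-depth ratio: y₂/y₁ = ½[√(1 + 8Fr₁²) − 1] = ½[√146.6 − 1] = 5.55.
y₂ = 5.55 × 0.924 = 5.13 ft.
Tailwater y_tw = 6.48 ft: y_tw > y₂, so the jump is submerged.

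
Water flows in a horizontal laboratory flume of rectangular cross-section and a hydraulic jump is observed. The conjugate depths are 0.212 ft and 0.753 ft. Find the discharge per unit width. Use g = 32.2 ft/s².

q = 1.57 ft²/s

For a rectangular channel the momentum equation gives q² = ½·g·y₁·y₂·(y₁ + y₂) = ½×32.2×0.212×0.753×0.965 = 2.48.
q = √2.48 = 1.57 ft²/s.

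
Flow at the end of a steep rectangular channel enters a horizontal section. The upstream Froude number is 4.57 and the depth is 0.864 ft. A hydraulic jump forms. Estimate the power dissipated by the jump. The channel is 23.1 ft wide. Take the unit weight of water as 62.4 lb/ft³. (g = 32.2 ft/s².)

Fr₁ = 4.57 (given).
By Bélanger, y₂/y₁ = ½[√(1 + 8Fr₁²) − 1] = ½[√168.1 − 1] = 5.98.
y₂ = 5.98 × 0.864 = 5.17 ft.
V₁ = Fr₁·√(g·y₁) = 4.57×√(32.2×0.864) = 24.1 ft/s; q = V₁·y₁ = 20.8 ft²/s. V₂ = q/y₂ = 20.8/5.17 = 4.03 ft/s. E₁ = y₁ + V₁²/2g = 9.89 ft; E₂ = y₂ + V₂²/2g = 5.42 ft. ΔE = E₁ − E₂ = 4.47 ft.
Q = q·b = 20.8 × 23.1 = 481 cfs. P = γ·Q·ΔE/550 = 62.4 × 481 × 4.47 / 550 = 244 hp.

P = 244 hp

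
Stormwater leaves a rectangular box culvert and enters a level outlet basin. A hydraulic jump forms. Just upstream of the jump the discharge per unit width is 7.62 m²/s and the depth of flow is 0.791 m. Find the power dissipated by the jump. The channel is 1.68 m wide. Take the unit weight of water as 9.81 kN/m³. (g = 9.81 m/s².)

P = 224 kW

V₁ = q/y₁ = 7.62/0.791 = 9.63 m/s. Fr₁ = V₁/√(g·y₁) = 9.63/√(9.81×0.791) = 3.46.
By Bélanger, y₂/y₁ = ½[√(1 + 8Fr₁²) − 1] = ½[√96.68 − 1] = 4.42.
y₂ = 4.42 × 0.791 = 3.49 m.
Head loss: ΔE = (y₂ − y₁)³/(4y₁y₂) = (3.49 − 0.791)³/(4×0.791×3.49) = 19.7/11.1 = 1.79 m.
Q = q·b = 7.62 × 1.68 = 12.8 m³/s. P = γ·Q·ΔE = 9.81 × 12.8 × 1.79 = 224 kW.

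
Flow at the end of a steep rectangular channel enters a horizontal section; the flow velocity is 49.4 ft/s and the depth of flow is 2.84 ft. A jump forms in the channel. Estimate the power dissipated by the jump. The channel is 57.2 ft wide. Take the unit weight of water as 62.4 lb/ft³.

P = 18704 hp

Fr₁ = V₁/√(g·y₁) = 49.4/√(32.2×2.84) = 5.17.
From the momentum equation for a rectangular channel, y₂/y₁ = ½[√(1 + 8Fr₁²) − 1] = ½[√214.5 − 1] = 6.82.
y₂ = 6.82 × 2.84 = 19.4 ft.
Head loss: ΔE = (y₂ − y₁)³/(4y₁y₂) = (19.4 − 2.84)³/(4×2.84×19.4) = 4522/220 = 20.5 ft.
q = V₁·y₁ = 49.4 × 2.84 = 140 ft²/s. Q = q·b = 140 × 57.2 = 8025 cfs. P = γ·Q·ΔE/550 = 62.4 × 8025 × 20.5 / 550 = 18704 hp.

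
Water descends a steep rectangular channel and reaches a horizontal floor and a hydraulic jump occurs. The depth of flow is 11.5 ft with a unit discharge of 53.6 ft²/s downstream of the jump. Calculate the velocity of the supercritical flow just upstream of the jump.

V₂ = q/y₂ = 53.6/11.5 = 4.66 ft/s; Fr₂ = V₂/√(g·y₂) = 0.242.
The Bélanger relation is symmetric: y₁/y₂ = ½[√(1 + 8Fr₂²) − 1] = ½[√1.469 − 1] = 0.106.
y₁ = 0.106 × 11.5 = 1.22 ft.
V₁ = q/y₁ = 53.6/1.22 = 43.9 ft/s.

V₁ = 43.9 ft/s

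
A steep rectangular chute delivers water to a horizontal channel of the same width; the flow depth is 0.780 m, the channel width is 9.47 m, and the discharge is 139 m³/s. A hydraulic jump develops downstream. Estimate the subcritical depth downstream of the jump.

q = Q/b = 139/9.47 = 14.7 m²/s; V₁ = q/y₁ = 18.8 m/s. Fr₁ = V₁/√(g·y₁) = 6.80.
By Bélanger, y₂/y₁ = ½[√(1 + 8Fr₁²) − 1] = ½[√371.2 − 1] = 9.13.
y₂ = 9.13 × 0.780 = 7.12 m.

y₂ = 7.12 m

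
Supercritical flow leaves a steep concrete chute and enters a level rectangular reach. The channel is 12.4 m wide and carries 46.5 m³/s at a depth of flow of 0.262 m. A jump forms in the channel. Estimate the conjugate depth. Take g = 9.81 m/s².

y₂ = 3.18 m

q = Q/b = 46.5/12.4 = 3.75 m²/s; V₁ = q/y₁ = 14.3 m/s. Fr₁ = V₁/√(g·y₁) = 8.93.
By Bélanger, y₂/y₁ = ½[√(1 + 8Fr₁²) − 1] = ½[√638.6 − 1] = 12.1.
y₂ = 12.1 × 0.262 = 3.18 m.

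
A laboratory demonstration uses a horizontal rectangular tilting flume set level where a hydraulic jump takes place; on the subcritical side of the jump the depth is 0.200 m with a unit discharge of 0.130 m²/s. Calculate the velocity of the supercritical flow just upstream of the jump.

V₂ = q/y₂ = 0.130/0.200 = 0.650 m/s; Fr₂ = V₂/√(g·y₂) = 0.464.
Applying the sequent-depth relation in reverse, y₁/y₂ = ½[√(1 + 8Fr₂²) − 1] = ½[√2.723 − 1] = 0.325.
y₁ = 0.325 × 0.200 = 0.0650 m.
V₁ = q/y₁ = 0.130/0.0650 = 2.00 m/s.

V₁ = 2.00 m/s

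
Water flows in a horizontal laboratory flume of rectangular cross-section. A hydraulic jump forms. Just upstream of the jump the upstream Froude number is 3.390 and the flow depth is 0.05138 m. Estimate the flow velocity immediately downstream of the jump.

Fr₁ = 3.390 (given).
Sequent-depth ratio: y₂/y₁ = ½[√(1 + 8Fr₁²) − 1] = ½[√92.937 − 1] = 4.320.
y₂ = 4.320 × 0.05138 = 0.2220 m.
V₁ = Fr₁·√(g·y₁) = 3.390×√(9.81×0.05138) = 2.407 m/s; q = V₁·y₁ = 0.1237 m²/s.
V₂ = q/y₂ = 0.1237/0.2220 = 0.5571 m/s.

V₂ = 0.5571 m/s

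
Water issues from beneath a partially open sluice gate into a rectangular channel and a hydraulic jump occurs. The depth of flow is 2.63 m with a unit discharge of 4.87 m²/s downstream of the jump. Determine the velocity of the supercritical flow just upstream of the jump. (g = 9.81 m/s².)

V₂ = q/y₂ = 4.87/2.63 = 1.85 m/s; Fr₂ = V₂/√(g·y₂) = 0.365.
Applying the sequent-depth relation in reverse, y₁/y₂ = ½[√(1 + 8Fr₂²) − 1] = ½[√2.063 − 1] = 0.218.
y₁ = 0.218 × 2.63 = 0.574 m.
V₁ = q/y₁ = 4.87/0.574 = 8.49 m/s.

V₁ = 8.49 m/s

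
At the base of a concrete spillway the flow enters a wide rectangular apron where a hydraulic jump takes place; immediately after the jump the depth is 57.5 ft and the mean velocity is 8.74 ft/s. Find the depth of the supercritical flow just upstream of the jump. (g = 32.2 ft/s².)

y₁ = 4.41 ft

Fr₂ = V₂/√(g·y₂) = 8.74/√(32.2×57.5) = 0.203.
The Bélanger relation is symmetric: y₁/y₂ = ½[√(1 + 8Fr₂²) − 1] = ½[√1.330 − 1] = 0.0766.
y₁ = 0.0766 × 57.5 = 4.41 ft.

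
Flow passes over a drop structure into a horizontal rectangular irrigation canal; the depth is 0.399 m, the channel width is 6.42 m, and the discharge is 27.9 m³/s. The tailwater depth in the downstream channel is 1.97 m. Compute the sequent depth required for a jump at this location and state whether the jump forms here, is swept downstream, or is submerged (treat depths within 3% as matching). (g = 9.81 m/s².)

y₂ = 2.91 m; the jump is swept downstream

q = Q/b = 27.9/6.42 = 4.35 m²/s; V₁ = q/y₁ = 10.9 m/s. Fr₁ = V₁/√(g·y₁) = 5.51.
By Bélanger, y₂/y₁ = ½[√(1 + 8Fr₁²) − 1] = ½[√243.5 − 1] = 7.30.
y₂ = 7.30 × 0.399 = 2.91 m.
Tailwater y_tw = 1.97 m: y_tw < y₂, so the jump is swept downstream.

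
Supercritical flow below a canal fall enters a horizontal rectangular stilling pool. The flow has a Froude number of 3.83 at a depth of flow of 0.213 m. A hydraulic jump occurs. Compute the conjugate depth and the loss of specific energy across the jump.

y₂ = 1.05 m; ΔE = 0.659 m

Fr₁ = 3.83 (given).
Sequent-depth ratio: y₂/y₁ = ½[√(1 + 8Fr₁²) − 1] = ½[√118.4 − 1] = 4.94.
y₂ = 4.94 × 0.213 = 1.05 m.
V₁ = Fr₁·√(g·y₁) = 3.83×√(9.81×0.213) = 5.54 m/s; q = V₁·y₁ = 1.18 m²/s. V₂ = q/y₂ = 1.18/1.05 = 1.12 m/s. E₁ = y₁ + V₁²/2g = 1.78 m; E₂ = y₂ + V₂²/2g = 1.12 m. ΔE = E₁ − E₂ = 0.659 m.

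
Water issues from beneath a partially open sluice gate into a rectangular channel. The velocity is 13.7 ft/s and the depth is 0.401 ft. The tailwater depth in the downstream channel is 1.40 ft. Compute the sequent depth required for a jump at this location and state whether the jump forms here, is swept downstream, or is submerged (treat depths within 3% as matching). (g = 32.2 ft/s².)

y₂ = 1.97 ft; the jump is swept downstream

Fr₁ = V₁/√(g·y₁) = 13.7/√(32.2×0.401) = 3.81.
By Bélanger, y₂/y₁ = ½[√(1 + 8Fr₁²) − 1] = ½[√117.3 − 1] = 4.91.
y₂ = 4.91 × 0.401 = 1.97 ft.
Tailwater y_tw = 1.40 ft: y_tw < y₂, so the jump is swept downstream.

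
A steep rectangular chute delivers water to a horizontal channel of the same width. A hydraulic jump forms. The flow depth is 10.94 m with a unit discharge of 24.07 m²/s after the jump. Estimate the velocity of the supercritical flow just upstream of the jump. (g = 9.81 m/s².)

V₁ = 26.42 m/s

V₂ = q/y₂ = 24.07/10.94 = 2.200 m/s; Fr₂ = V₂/√(g·y₂) = 0.2124.
From the momentum equation (using Fr₂), y₁/y₂ = ½[√(1 + 8Fr₂²) − 1] = ½[√1.3608 − 1] = 0.08328.
y₁ = 0.08328 × 10.94 = 0.9110 m.
V₁ = q/y₁ = 24.07/0.9110 = 26.42 m/s.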